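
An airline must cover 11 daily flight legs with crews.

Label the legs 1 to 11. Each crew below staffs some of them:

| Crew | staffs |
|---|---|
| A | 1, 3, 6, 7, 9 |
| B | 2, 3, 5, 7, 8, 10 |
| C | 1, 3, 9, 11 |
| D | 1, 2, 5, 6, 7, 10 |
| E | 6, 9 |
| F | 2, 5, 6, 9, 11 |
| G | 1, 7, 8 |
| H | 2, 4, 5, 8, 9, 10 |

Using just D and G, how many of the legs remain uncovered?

Union of D, G = {1, 2, 5, 6, 7, 8, 10}.
Not covered: 3, 4, 9, 11 — 4 legs.

4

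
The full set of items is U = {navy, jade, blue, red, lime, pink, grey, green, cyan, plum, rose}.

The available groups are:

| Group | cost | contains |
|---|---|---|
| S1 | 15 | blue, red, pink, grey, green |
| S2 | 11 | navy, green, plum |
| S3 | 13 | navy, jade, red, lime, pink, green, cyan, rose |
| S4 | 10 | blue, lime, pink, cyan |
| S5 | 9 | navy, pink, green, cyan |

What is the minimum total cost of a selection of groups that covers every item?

39

S1, S2, S3 together cover every item (S1 ∪ S2 ∪ S3 = {navy, jade, blue, red, lime, pink, grey, green, cyan, plum, rose}); total cost 15 + 11 + 13 = 39.
No covering selection has total cost below 39.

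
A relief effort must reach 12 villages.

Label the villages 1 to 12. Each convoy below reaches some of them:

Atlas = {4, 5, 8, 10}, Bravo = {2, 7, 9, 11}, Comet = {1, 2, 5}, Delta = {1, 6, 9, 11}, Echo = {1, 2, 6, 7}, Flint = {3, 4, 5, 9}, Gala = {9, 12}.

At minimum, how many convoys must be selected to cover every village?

Take {Atlas, Bravo, Echo, Flint, Gala}. Their union is {1, 2, 3, 4, 5, 6, 7, 8, 9, 10, 11, 12}, which is all 12 villages.
No 4 of the 7 convoys cover everything (all 35 combinations miss at least one village), so 5 is optimal.

5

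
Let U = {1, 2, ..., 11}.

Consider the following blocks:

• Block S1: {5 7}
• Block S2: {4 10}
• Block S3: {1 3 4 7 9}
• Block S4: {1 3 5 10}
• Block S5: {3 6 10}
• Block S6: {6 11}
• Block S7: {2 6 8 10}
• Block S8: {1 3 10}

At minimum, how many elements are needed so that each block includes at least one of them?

The 3 elements {7, 10, 11} hit every block.
The blocks S1, S6, S8 are pairwise disjoint, so any hitting set needs a separate element for each — at least 3. Hence 3 is optimal.

3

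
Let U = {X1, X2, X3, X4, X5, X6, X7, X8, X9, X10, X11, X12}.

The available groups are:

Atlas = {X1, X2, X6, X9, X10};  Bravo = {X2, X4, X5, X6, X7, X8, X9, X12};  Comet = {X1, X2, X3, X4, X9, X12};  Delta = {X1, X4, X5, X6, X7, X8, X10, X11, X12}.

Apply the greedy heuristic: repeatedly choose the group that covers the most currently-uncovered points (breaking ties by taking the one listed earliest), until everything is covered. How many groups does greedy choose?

Greedy: pick Delta (covers 9 new) → pick Comet (covers 3 new). Total picks: 2.

2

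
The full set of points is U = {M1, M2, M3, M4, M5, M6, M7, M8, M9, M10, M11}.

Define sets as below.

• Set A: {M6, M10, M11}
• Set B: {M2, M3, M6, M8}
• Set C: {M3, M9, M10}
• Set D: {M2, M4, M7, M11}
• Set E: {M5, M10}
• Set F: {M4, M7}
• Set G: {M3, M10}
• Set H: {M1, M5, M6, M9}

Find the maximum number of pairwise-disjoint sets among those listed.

3

D, G, H are pairwise disjoint (D={M2,M4,M7,M11}; G={M3,M10}; H={M1,M5,M6,M9}).
Every remaining set overlaps one of these, and no 4 of the listed sets are pairwise disjoint, so 3 is the maximum.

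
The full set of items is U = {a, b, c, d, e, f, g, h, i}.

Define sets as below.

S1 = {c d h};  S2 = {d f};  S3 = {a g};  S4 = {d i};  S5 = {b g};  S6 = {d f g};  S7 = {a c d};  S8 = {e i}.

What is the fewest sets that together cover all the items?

5

S1, S3, S5, S6, and S8 cover everything between them: the union {a, b, c, d, e, f, g, h, i} is all of U.
No 4 of the 8 sets cover everything (all 70 combinations miss at least one item), so 5 is optimal.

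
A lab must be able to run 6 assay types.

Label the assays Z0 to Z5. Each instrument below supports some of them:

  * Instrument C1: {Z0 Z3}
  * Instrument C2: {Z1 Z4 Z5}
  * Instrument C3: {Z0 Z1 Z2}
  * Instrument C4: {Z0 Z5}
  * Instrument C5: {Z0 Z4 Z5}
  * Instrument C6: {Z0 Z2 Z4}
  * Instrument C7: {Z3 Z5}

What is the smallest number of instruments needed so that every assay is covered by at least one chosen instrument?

C2 and C6 and C7 together: C2 ∪ C6 ∪ C7 = {Z0, Z1, Z2, Z3, Z4, Z5} — every assay is covered.
No 2 of the 7 instruments cover everything (all 21 combinations miss at least one assay), so 3 is optimal.

3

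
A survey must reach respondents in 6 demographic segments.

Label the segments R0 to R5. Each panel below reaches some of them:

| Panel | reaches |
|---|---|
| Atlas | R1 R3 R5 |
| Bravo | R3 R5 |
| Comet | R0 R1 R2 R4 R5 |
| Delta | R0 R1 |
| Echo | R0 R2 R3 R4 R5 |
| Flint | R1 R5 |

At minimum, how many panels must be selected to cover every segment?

Echo and Flint together: Echo ∪ Flint = {R0, R1, R2, R3, R4, R5} — every segment is covered.
No single panel has all 6 segments (the largest, Comet, has 5), so 2 is optimal.

2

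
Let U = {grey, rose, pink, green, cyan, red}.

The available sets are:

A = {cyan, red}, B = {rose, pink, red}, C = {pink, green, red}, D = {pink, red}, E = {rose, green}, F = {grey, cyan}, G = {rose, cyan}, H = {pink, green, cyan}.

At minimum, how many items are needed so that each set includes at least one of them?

3

Take T = {rose, cyan, red}. Each listed set contains at least one of these, so T is a hitting set of size 3.
The sets D, E, F are pairwise disjoint, so any hitting set needs a separate item for each — at least 3. Hence 3 is optimal.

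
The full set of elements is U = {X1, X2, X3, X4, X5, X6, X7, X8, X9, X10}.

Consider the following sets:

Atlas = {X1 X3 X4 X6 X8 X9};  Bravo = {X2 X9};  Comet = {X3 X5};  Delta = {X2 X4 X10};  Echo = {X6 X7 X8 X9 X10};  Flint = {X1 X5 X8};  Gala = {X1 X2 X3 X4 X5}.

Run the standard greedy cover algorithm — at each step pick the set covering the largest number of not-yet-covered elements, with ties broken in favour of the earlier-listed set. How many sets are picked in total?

4

Greedy: pick Atlas (covers 6 new) → pick Delta (covers 2 new) → pick Comet (covers 1 new) → pick Echo (covers 1 new). Total picks: 4.
(The true minimum cover uses only 2 sets, so greedy is not optimal here.)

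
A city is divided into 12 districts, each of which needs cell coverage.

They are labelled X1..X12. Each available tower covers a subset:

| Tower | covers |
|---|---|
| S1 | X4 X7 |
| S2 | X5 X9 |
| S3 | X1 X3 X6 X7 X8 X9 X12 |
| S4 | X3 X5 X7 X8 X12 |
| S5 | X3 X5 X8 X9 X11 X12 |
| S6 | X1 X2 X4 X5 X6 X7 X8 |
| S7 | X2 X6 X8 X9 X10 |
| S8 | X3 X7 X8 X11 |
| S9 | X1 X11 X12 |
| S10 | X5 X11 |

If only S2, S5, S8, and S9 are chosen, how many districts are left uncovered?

Union of S2, S5, S8, S9 = {X1, X3, X5, X7, X8, X9, X11, X12}.
Not covered: X2, X4, X6, X10 — 4 districts.

4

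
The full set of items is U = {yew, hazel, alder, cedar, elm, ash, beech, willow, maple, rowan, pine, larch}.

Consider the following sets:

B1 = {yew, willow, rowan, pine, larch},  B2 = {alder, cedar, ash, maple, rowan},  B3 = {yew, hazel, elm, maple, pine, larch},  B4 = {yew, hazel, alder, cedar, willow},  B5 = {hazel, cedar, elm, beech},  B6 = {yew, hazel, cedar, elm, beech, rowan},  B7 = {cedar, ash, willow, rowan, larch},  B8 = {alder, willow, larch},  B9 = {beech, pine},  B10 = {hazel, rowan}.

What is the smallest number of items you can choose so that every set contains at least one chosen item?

H = {alder, elm, beech, rowan} meets every set (each contains at least one member of H), and |H| = 4.
No choice of 3 items meets every set, so 4 is the minimum.

4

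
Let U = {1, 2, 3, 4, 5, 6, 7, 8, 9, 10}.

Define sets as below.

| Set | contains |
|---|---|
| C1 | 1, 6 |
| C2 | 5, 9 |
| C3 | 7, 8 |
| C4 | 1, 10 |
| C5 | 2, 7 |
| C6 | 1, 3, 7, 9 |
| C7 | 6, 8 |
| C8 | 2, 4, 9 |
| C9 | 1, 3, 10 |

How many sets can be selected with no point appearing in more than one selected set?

C2, C4, C5, C7 are pairwise disjoint (C2={5,9}; C4={1,10}; C5={2,7}; C7={6,8}).
Every remaining set overlaps one of these, and no 5 of the listed sets are pairwise disjoint, so 4 is the maximum.

4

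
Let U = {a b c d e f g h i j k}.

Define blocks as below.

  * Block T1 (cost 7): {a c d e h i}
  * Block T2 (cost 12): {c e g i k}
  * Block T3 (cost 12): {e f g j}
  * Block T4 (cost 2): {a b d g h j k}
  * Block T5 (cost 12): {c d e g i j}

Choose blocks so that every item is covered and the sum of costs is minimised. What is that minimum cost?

21

T1, T3, T4 together cover every item (T1 ∪ T3 ∪ T4 = {a, b, c, d, e, f, g, h, i, j, k}); total cost 7 + 12 + 2 = 21.
No covering selection has total cost below 21.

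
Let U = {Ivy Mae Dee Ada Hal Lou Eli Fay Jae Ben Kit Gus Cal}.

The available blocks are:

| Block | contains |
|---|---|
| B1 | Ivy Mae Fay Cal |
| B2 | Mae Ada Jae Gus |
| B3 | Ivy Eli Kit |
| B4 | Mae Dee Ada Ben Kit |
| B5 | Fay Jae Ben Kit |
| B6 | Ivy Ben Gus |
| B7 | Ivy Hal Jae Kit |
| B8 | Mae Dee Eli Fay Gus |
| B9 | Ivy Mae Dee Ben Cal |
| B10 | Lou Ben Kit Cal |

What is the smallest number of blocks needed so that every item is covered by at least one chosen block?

Take {B4, B7, B8, B10}. Their union is {Ivy, Mae, Dee, Ada, Hal, Lou, Eli, Fay, Jae, Ben, Kit, Gus, Cal}, which is all 13 items.
No 3 of the 10 blocks cover everything (all 120 combinations miss at least one item), so 4 is optimal.

4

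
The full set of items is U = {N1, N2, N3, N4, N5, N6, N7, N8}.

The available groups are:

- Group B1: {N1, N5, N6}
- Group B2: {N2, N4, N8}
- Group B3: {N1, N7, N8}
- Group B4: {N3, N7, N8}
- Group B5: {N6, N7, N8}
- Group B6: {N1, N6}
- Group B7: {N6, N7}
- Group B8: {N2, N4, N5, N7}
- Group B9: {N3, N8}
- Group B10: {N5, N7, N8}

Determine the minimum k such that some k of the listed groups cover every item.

3

B1, B8, and B9 cover everything between them: the union {N1, N2, N3, N4, N5, N6, N7, N8} is all of U.
No 2 of the 10 groups cover everything (all 45 combinations miss at least one item), so 3 is optimal.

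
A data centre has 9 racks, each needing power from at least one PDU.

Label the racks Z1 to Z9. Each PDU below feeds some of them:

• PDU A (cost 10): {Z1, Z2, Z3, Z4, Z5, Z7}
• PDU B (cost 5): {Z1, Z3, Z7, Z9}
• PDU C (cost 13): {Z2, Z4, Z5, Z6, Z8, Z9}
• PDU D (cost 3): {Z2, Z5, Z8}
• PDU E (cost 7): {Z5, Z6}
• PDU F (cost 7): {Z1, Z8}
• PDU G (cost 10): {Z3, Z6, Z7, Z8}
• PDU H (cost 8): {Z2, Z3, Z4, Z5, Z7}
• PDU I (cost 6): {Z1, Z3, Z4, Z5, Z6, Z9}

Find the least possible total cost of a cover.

B, D, I together cover every rack (B ∪ D ∪ I = {Z1, Z2, Z3, Z4, Z5, Z6, Z7, Z8, Z9}); total cost 5 + 3 + 6 = 14.
No covering selection has total cost below 14.

14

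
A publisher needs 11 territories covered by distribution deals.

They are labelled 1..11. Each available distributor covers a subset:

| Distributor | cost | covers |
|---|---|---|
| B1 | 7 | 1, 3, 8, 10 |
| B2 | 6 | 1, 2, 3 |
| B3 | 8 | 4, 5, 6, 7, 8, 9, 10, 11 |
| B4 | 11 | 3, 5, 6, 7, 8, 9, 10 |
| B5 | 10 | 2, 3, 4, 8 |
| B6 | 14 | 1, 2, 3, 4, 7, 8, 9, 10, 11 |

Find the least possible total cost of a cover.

14

B2, B3 together cover every territory (B2 ∪ B3 = {1, 2, 3, 4, 5, 6, 7, 8, 9, 10, 11}); total cost 6 + 8 = 14.
No covering selection has total cost below 14.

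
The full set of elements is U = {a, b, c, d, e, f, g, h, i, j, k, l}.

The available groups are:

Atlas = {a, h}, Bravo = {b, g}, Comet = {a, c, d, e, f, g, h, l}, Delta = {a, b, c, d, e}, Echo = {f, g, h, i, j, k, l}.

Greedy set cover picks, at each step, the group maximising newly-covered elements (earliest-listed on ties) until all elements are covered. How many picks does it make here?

3

Greedy: pick Comet (covers 8 new) → pick Echo (covers 3 new) → pick Bravo (covers 1 new). Total picks: 3.
(The true minimum cover uses only 2 groups, so greedy is not optimal here.)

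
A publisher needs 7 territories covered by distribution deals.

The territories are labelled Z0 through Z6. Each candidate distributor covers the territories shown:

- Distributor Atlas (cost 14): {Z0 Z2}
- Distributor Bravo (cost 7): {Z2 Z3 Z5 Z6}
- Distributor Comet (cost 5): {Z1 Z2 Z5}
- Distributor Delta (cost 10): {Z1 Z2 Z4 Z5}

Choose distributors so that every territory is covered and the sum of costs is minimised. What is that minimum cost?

Atlas, Bravo, Delta together cover every territory (Atlas ∪ Bravo ∪ Delta = {Z0, Z1, Z2, Z3, Z4, Z5, Z6}); total cost 14 + 7 + 10 = 31.
The greedy pick Comet, Bravo, Delta, Atlas costs 36; no covering selection beats 31.

31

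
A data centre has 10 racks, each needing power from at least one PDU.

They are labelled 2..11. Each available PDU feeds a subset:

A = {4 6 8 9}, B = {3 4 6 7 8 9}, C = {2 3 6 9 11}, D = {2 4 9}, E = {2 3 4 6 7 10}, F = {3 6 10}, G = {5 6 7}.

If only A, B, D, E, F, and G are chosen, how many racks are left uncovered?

1

Union of A, B, D, E, F, G = {2, 3, 4, 5, 6, 7, 8, 9, 10}.
Not covered: 11 — 1 rack.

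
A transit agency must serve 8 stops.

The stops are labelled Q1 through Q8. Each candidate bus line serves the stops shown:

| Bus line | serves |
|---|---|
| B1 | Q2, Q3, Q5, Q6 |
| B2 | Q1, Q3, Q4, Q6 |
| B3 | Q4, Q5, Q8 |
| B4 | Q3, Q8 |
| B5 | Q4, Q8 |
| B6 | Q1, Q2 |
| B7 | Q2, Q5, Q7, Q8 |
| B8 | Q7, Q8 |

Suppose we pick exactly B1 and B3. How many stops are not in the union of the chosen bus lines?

2

Union of B1, B3 = {Q2, Q3, Q4, Q5, Q6, Q8}.
Not covered: Q1, Q7 — 2 stops.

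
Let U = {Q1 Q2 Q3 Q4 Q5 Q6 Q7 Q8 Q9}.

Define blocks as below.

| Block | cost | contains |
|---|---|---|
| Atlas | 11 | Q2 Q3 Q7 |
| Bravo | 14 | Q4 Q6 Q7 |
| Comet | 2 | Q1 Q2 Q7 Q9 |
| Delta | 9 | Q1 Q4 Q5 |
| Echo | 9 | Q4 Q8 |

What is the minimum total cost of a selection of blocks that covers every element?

45

Atlas, Bravo, Comet, Delta, Echo together cover every element (Atlas ∪ Bravo ∪ Comet ∪ Delta ∪ Echo = {Q1, Q2, Q3, Q4, Q5, Q6, Q7, Q8, Q9}); total cost 11 + 14 + 2 + 9 + 9 = 45.
No covering selection has total cost below 45.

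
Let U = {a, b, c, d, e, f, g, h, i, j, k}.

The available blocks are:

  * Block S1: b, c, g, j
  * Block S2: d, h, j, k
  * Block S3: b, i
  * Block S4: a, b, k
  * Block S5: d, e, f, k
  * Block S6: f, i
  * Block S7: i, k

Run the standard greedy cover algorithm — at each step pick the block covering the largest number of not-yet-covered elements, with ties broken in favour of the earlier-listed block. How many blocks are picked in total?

5

Greedy: pick S1 (covers 4 new) → pick S5 (covers 4 new) → pick S2 (covers 1 new) → pick S3 (covers 1 new) → pick S4 (covers 1 new). Total picks: 5.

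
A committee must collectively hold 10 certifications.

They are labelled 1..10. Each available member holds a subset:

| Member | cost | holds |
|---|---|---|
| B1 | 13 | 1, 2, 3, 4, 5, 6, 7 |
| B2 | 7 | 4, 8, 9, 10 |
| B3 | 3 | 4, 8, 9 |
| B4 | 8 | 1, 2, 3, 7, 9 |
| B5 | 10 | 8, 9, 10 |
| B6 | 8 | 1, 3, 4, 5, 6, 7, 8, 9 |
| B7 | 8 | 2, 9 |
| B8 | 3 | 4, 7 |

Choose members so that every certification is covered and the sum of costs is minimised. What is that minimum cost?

B1, B2 together cover every certification (B1 ∪ B2 = {1, 2, 3, 4, 5, 6, 7, 8, 9, 10}); total cost 13 + 7 = 20.
The greedy pick B3, B6, B2, B4 costs 26; no covering selection beats 20.

20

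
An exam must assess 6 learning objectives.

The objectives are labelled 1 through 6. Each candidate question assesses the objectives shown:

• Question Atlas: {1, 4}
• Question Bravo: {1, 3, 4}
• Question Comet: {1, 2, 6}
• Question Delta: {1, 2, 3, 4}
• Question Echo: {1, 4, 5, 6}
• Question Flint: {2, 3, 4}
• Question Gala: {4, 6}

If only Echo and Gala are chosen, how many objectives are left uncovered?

2

Union of Echo, Gala = {1, 4, 5, 6}.
Not covered: 2, 3 — 2 objectives.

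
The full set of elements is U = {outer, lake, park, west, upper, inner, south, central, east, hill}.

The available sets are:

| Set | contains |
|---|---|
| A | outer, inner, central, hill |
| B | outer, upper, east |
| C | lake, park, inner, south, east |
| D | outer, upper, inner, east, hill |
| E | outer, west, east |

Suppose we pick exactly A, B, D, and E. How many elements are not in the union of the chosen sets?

3

Union of A, B, D, E = {outer, west, upper, inner, central, east, hill}.
Not covered: lake, park, south — 3 elements.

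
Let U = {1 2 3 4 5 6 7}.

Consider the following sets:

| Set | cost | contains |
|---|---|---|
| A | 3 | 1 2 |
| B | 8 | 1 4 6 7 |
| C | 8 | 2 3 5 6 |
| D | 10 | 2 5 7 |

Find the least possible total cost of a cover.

16

B, C together cover every item (B ∪ C = {1, 2, 3, 4, 5, 6, 7}); total cost 8 + 8 = 16.
The greedy pick A, B, C costs 19; no covering selection beats 16.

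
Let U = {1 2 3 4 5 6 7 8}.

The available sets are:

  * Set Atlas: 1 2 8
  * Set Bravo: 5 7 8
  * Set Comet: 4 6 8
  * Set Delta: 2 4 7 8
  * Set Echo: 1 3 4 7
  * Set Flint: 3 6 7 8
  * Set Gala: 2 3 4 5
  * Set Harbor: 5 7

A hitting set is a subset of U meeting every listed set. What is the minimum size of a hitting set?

The 3 points {4, 5, 8} hit every set.
No choice of 2 points meets every set, so 3 is the minimum.

3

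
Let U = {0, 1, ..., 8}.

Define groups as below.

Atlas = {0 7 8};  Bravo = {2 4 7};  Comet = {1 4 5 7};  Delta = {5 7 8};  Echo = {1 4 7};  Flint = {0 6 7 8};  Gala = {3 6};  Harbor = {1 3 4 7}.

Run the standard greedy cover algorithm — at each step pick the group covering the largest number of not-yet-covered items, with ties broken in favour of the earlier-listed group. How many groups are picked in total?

4

Greedy: pick Comet (covers 4 new) → pick Flint (covers 3 new) → pick Bravo (covers 1 new) → pick Gala (covers 1 new). Total picks: 4.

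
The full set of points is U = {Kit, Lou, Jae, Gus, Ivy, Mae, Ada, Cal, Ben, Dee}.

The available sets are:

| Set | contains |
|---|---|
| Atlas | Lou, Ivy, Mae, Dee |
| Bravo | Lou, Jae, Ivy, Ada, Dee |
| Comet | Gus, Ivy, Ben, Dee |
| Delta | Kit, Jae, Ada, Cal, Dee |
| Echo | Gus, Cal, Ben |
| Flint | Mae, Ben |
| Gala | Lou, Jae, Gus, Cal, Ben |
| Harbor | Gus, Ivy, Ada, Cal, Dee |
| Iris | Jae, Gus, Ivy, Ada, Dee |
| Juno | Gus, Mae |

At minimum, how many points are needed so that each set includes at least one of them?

3

H = {Mae, Ben, Dee} meets every set (each contains at least one member of H), and |H| = 3.
No choice of 2 points meets every set, so 3 is the minimum.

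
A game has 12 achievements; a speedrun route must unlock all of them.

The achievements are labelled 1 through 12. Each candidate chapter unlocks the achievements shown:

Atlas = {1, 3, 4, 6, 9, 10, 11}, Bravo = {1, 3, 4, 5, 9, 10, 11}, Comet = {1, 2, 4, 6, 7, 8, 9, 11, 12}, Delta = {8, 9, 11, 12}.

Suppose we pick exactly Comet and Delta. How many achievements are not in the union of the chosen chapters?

Union of Comet, Delta = {1, 2, 4, 6, 7, 8, 9, 11, 12}.
Not covered: 3, 5, 10 — 3 achievements.

3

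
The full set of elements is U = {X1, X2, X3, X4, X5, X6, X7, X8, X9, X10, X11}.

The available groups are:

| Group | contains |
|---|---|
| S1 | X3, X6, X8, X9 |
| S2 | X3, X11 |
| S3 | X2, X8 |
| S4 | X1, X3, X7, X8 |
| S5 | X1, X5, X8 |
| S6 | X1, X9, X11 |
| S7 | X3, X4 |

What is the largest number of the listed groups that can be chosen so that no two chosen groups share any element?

S3, S6, S7 are pairwise disjoint (S3={X2,X8}; S6={X1,X9,X11}; S7={X3,X4}).
Every remaining group overlaps one of these, and no 4 of the listed groups are pairwise disjoint, so 3 is the maximum.

3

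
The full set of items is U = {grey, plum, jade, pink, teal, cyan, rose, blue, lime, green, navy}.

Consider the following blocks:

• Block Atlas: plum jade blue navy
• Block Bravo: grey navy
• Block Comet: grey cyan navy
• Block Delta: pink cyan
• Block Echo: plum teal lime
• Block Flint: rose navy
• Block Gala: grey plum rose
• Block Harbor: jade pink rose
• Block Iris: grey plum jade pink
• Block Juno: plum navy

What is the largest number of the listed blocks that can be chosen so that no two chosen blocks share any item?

Delta, Echo, Flint are pairwise disjoint (Delta={pink,cyan}; Echo={plum,teal,lime}; Flint={rose,navy}).
Every remaining block overlaps one of these, and no 4 of the listed blocks are pairwise disjoint, so 3 is the maximum.

3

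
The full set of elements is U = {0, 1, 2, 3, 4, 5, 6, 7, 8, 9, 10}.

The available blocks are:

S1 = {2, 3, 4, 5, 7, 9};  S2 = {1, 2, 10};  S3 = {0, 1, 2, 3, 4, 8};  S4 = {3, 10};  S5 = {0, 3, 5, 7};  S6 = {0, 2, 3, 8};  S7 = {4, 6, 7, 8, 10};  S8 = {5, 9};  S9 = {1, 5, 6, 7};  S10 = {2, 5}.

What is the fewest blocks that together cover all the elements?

Take {S3, S7, S8}. Their union is {0, 1, 2, 3, 4, 5, 6, 7, 8, 9, 10}, which is all 11 elements.
No 2 of the 10 blocks cover everything (all 45 combinations miss at least one element), so 3 is optimal.

3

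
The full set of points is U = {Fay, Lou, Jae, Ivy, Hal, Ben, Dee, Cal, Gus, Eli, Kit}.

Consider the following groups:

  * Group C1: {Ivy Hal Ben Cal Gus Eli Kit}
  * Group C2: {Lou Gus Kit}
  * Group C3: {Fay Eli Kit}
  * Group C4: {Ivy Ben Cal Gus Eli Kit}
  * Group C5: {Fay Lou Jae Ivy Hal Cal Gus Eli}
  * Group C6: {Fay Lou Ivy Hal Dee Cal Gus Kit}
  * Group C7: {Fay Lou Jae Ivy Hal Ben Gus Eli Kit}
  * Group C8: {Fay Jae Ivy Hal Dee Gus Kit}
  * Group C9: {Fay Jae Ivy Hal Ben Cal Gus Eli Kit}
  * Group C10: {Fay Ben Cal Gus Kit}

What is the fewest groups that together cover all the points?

C6 and C7 cover everything between them: the union {Fay, Lou, Jae, Ivy, Hal, Ben, Dee, Cal, Gus, Eli, Kit} is all of U.
No single group has all 11 points (the largest, C7, has 9), so 2 is optimal.

2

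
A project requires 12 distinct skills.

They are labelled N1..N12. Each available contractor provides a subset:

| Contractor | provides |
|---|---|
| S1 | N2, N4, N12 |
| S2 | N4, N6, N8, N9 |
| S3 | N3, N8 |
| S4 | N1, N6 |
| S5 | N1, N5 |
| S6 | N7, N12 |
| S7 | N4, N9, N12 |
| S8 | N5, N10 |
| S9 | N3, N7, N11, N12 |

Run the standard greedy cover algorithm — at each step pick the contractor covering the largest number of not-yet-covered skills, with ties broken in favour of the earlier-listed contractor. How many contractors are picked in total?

Greedy: pick S2 (covers 4 new) → pick S9 (covers 4 new) → pick S5 (covers 2 new) → pick S1 (covers 1 new) → pick S8 (covers 1 new). Total picks: 5.

5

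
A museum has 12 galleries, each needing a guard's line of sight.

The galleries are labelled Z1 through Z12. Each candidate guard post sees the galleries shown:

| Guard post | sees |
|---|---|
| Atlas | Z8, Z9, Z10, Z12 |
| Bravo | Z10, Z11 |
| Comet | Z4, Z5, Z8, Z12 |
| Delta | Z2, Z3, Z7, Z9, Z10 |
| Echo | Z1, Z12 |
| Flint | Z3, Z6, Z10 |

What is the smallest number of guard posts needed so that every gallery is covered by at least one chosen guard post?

Take {Bravo, Comet, Delta, Echo, Flint}. Their union is {Z1, Z2, Z3, Z4, Z5, Z6, Z7, Z8, Z9, Z10, Z11, Z12}, which is all 12 galleries.
No 4 of the 6 guard posts cover everything (all 15 combinations miss at least one gallery), so 5 is optimal.

5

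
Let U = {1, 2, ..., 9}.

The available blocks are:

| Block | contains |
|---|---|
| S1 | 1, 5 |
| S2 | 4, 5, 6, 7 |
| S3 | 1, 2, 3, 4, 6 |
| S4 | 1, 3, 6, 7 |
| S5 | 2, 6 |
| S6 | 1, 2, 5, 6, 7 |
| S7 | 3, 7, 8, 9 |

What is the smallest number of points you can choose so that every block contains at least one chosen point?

Take H = {5, 6, 7}. Each listed block contains at least one of these, so H is a hitting set of size 3.
The blocks S1, S5, S7 are pairwise disjoint, so any hitting set needs a separate point for each — at least 3. Hence 3 is optimal.

3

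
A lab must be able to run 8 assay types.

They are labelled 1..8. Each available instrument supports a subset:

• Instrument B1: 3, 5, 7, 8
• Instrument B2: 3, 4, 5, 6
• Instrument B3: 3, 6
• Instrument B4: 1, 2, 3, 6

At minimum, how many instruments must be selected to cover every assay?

Take {B1, B2, B4}. Their union is {1, 2, 3, 4, 5, 6, 7, 8}, which is all 8 assays.
Only B4 contains 1, so B4 is forced; the remaining 4 assays need at least 2 more instruments (each remaining instrument adds at most 3) — so at least 3 instruments are needed, and 3 is optimal.

3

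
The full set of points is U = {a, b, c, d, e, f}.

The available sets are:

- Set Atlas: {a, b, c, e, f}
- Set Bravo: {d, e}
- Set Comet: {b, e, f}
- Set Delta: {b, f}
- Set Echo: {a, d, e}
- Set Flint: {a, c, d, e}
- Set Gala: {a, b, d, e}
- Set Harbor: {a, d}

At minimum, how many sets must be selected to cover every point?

Atlas and Echo together: Atlas ∪ Echo = {a, b, c, d, e, f} — every point is covered.
No single set has all 6 points (the largest, Atlas, has 5), so 2 is optimal.

2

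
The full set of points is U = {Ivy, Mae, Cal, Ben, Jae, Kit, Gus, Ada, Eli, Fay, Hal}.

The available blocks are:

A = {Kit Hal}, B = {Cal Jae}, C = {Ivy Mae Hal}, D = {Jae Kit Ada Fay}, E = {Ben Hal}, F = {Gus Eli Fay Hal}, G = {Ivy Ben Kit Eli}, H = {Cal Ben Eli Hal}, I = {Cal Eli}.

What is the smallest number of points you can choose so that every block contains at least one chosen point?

Take T = {Cal, Kit, Hal}. Each listed block contains at least one of these, so T is a hitting set of size 3.
The blocks D, E, I are pairwise disjoint, so any hitting set needs a separate point for each — at least 3. Hence 3 is optimal.

3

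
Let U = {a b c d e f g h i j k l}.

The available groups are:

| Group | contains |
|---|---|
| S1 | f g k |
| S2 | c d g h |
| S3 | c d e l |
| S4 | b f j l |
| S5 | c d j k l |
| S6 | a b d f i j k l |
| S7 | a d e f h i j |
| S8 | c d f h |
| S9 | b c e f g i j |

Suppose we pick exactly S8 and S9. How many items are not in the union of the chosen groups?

Union of S8, S9 = {b, c, d, e, f, g, h, i, j}.
Not covered: a, k, l — 3 items.

3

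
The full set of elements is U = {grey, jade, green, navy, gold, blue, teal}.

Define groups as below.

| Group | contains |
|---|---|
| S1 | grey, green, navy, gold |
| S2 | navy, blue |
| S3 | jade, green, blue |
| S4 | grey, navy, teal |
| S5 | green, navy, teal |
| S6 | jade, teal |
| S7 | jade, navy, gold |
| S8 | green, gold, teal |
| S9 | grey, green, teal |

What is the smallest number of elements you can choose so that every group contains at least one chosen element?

The 3 elements {navy, blue, teal} hit every group.
No choice of 2 elements meets every group, so 3 is the minimum.

3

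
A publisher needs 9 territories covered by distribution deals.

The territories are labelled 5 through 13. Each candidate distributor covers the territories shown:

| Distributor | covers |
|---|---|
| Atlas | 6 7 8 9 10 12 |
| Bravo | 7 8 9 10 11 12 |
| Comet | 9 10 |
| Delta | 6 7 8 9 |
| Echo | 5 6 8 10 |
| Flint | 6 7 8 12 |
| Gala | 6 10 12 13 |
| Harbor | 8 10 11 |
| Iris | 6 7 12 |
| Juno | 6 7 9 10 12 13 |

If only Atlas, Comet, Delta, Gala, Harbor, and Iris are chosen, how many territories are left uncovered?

1

Union of Atlas, Comet, Delta, Gala, Harbor, Iris = {6, 7, 8, 9, 10, 11, 12, 13}.
Not covered: 5 — 1 territory.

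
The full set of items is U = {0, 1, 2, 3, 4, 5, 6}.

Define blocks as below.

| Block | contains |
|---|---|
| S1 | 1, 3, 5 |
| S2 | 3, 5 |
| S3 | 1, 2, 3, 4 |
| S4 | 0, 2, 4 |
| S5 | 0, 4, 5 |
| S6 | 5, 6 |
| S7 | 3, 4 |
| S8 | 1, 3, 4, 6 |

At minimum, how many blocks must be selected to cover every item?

3

S3 and S4 and S6 together: S3 ∪ S4 ∪ S6 = {0, 1, 2, 3, 4, 5, 6} — every item is covered.
No 2 of the 8 blocks cover everything (all 28 combinations miss at least one item), so 3 is optimal.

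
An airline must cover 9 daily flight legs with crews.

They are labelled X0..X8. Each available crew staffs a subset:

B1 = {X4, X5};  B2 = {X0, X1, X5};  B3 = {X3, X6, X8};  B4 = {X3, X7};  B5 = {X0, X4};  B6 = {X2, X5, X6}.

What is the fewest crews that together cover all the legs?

5

Take {B2, B3, B4, B5, B6}. Their union is {X0, X1, X2, X3, X4, X5, X6, X7, X8}, which is all 9 legs.
No 4 of the 6 crews cover everything (all 15 combinations miss at least one leg), so 5 is optimal.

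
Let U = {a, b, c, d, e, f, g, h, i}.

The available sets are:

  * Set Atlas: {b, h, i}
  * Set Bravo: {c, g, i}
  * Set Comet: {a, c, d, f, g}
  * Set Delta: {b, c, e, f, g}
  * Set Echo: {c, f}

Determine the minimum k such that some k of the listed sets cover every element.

Atlas and Comet and Delta together: Atlas ∪ Comet ∪ Delta = {a, b, c, d, e, f, g, h, i} — every element is covered.
Only Comet contains a, so Comet is forced; the remaining 4 elements need at least 2 more sets (each remaining set adds at most 3) — so at least 3 sets are needed, and 3 is optimal.

3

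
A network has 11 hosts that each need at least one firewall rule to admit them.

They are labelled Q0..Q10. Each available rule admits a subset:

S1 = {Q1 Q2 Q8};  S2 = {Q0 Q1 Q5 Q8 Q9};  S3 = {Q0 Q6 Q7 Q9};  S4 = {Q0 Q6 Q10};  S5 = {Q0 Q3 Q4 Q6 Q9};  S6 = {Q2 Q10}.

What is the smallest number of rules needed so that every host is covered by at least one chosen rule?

4

Take {S2, S3, S5, S6}. Their union is {Q0, Q1, Q2, Q3, Q4, Q5, Q6, Q7, Q8, Q9, Q10}, which is all 11 hosts.
Only S3 contains Q7, so S3 is forced; the remaining 7 hosts need at least 3 more rules (each remaining rule adds at most 3) — so at least 4 rules are needed, and 4 is optimal.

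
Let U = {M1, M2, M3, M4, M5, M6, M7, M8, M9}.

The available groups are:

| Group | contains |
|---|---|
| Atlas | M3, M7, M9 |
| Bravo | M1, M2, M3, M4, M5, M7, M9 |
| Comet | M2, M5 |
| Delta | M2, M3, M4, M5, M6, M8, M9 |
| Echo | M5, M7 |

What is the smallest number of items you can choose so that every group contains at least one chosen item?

2

H = {M2, M7} meets every group (each contains at least one member of H), and |H| = 2.
The groups Atlas, Comet are pairwise disjoint, so any hitting set needs a separate item for each — at least 2. Hence 2 is optimal.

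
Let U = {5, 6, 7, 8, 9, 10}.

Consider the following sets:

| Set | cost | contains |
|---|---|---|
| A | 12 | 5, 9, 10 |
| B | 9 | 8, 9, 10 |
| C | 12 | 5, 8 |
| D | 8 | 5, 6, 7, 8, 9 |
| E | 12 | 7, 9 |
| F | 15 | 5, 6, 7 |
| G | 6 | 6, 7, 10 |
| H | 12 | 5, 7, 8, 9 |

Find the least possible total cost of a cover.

14

D, G together cover every point (D ∪ G = {5, 6, 7, 8, 9, 10}); total cost 8 + 6 = 14.
No covering selection has total cost below 14.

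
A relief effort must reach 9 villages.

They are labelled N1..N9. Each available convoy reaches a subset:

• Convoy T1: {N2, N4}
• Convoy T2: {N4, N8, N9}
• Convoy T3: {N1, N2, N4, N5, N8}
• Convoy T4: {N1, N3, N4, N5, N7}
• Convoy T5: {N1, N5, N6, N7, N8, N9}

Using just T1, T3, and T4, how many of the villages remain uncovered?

Union of T1, T3, T4 = {N1, N2, N3, N4, N5, N7, N8}.
Not covered: N6, N9 — 2 villages.

2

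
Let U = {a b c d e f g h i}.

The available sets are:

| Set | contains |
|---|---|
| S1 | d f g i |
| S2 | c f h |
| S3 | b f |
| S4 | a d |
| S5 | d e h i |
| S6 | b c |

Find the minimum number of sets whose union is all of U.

4

Take {S1, S4, S5, S6}. Their union is {a, b, c, d, e, f, g, h, i}, which is all 9 items.
Only S4 contains a, so S4 is forced; the remaining 7 items need at least 3 more sets (each remaining set adds at most 3) — so at least 4 sets are needed, and 4 is optimal.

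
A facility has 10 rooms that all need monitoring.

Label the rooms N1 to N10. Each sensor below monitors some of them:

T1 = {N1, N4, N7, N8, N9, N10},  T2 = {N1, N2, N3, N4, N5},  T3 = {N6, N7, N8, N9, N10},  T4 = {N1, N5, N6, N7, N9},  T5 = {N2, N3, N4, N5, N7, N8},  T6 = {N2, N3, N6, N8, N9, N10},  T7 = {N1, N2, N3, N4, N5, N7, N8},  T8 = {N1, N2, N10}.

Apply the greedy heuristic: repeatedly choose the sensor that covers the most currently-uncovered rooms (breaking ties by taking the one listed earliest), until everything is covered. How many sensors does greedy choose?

2

Greedy: pick T7 (covers 7 new) → pick T3 (covers 3 new). Total picks: 2.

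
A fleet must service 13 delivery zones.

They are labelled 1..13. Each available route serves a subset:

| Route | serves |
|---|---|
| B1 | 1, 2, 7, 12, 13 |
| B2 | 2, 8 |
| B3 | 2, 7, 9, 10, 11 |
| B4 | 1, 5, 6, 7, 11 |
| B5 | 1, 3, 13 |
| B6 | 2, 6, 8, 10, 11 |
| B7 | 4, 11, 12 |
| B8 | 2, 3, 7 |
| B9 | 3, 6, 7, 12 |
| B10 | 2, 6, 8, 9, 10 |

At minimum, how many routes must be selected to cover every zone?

B4 and B5 and B7 and B10 together: B4 ∪ B5 ∪ B7 ∪ B10 = {1, 2, 3, 4, 5, 6, 7, 8, 9, 10, 11, 12, 13} — every zone is covered.
No 3 of the 10 routes cover everything (all 120 combinations miss at least one zone), so 4 is optimal.

4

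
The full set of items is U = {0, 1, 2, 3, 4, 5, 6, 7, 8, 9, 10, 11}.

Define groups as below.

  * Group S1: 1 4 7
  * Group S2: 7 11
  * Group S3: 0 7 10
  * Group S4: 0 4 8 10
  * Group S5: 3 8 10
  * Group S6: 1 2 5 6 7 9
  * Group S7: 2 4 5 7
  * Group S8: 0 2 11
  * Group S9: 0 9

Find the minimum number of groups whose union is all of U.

S4, S5, S6, and S8 cover everything between them: the union {0, 1, 2, 3, 4, 5, 6, 7, 8, 9, 10, 11} is all of U.
No 3 of the 9 groups cover everything (all 84 combinations miss at least one item), so 4 is optimal.

4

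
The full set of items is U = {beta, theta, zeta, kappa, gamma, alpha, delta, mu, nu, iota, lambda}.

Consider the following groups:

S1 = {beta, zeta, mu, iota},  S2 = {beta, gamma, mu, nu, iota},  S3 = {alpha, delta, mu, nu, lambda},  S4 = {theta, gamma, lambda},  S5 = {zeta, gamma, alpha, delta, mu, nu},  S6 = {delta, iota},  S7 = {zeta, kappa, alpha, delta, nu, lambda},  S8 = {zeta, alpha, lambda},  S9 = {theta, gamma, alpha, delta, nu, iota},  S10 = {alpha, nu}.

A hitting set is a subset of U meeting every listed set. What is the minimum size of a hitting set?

3

H = {theta, alpha, iota} meets every group (each contains at least one member of H), and |H| = 3.
The groups S4, S6, S10 are pairwise disjoint, so any hitting set needs a separate item for each — at least 3. Hence 3 is optimal.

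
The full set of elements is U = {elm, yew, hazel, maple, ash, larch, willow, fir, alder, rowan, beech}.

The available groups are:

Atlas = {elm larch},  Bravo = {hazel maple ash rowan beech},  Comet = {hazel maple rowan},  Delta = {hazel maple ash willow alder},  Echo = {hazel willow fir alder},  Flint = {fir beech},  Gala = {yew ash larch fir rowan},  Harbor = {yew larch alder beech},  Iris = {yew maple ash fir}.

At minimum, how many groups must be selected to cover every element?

Take {Atlas, Delta, Gala, Harbor}. Their union is {elm, yew, hazel, maple, ash, larch, willow, fir, alder, rowan, beech}, which is all 11 elements.
No 3 of the 9 groups cover everything (all 84 combinations miss at least one element), so 4 is optimal.

4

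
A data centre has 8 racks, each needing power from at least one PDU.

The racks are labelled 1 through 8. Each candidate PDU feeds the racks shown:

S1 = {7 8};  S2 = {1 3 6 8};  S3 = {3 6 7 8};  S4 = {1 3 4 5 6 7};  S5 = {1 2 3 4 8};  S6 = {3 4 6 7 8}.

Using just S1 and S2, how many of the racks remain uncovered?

3

Union of S1, S2 = {1, 3, 6, 7, 8}.
Not covered: 2, 4, 5 — 3 racks.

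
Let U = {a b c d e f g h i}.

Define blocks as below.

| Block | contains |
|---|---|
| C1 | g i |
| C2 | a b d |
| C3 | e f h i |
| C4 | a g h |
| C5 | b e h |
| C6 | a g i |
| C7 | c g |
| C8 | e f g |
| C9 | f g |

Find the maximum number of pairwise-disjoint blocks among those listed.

3

C2, C3, C7 are pairwise disjoint (C2={a,b,d}; C3={e,f,h,i}; C7={c,g}).
Every remaining block overlaps one of these, and no 4 of the listed blocks are pairwise disjoint, so 3 is the maximum.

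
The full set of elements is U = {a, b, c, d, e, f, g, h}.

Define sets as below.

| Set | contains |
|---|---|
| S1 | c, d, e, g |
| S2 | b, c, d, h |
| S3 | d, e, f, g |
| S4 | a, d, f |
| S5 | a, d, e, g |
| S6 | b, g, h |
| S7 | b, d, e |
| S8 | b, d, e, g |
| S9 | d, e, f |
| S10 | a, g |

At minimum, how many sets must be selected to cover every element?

S2, S3, and S10 cover everything between them: the union {a, b, c, d, e, f, g, h} is all of U.
No 2 of the 10 sets cover everything (all 45 combinations miss at least one element), so 3 is optimal.

3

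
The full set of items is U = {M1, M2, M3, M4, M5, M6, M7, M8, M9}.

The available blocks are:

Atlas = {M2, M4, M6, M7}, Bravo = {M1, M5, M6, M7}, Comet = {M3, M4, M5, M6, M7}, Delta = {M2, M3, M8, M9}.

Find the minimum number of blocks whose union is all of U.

Atlas, Bravo, and Delta cover everything between them: the union {M1, M2, M3, M4, M5, M6, M7, M8, M9} is all of U.
Only Bravo contains M1, so Bravo is forced; the remaining 5 items need at least 2 more blocks (each remaining block adds at most 4) — so at least 3 blocks are needed, and 3 is optimal.

3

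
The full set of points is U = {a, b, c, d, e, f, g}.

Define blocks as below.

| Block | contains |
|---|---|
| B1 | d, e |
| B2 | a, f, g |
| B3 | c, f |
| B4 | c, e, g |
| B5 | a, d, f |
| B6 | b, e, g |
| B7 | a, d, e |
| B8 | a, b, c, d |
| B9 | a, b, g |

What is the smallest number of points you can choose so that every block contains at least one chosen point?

3

The 3 points {b, e, f} hit every block.
The blocks B1, B3, B9 are pairwise disjoint, so any hitting set needs a separate point for each — at least 3. Hence 3 is optimal.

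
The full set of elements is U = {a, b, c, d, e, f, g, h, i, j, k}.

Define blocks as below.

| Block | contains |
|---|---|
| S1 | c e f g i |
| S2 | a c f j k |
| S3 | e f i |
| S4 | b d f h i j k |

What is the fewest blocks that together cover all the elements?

S1 and S2 and S4 together: S1 ∪ S2 ∪ S4 = {a, b, c, d, e, f, g, h, i, j, k} — every element is covered.
Only S2 contains a, so S2 is forced; the remaining 6 elements need at least 2 more blocks (each remaining block adds at most 4) — so at least 3 blocks are needed, and 3 is optimal.

3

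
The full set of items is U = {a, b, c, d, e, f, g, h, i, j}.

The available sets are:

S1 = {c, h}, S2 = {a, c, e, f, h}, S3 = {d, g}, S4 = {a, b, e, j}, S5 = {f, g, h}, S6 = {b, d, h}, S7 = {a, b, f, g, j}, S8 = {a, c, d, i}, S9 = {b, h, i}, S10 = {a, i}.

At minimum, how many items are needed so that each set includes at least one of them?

3

The 3 items {a, d, h} hit every set.
The sets S1, S3, S10 are pairwise disjoint, so any hitting set needs a separate item for each — at least 3. Hence 3 is optimal.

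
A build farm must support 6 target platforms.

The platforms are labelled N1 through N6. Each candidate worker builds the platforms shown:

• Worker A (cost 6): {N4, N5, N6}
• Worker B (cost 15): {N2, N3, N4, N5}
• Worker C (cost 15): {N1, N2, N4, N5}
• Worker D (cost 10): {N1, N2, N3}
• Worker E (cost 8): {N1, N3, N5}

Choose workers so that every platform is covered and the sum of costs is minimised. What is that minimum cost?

A, D together cover every platform (A ∪ D = {N1, N2, N3, N4, N5, N6}); total cost 6 + 10 = 16.
No covering selection has total cost below 16.

16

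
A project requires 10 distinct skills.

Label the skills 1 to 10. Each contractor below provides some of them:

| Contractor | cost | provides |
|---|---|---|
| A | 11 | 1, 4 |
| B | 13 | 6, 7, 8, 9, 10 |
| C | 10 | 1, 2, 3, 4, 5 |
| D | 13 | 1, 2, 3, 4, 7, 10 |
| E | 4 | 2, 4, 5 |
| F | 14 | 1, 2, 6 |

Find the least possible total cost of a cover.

23

B, C together cover every skill (B ∪ C = {1, 2, 3, 4, 5, 6, 7, 8, 9, 10}); total cost 13 + 10 = 23.
The greedy pick E, B, C costs 27; no covering selection beats 23.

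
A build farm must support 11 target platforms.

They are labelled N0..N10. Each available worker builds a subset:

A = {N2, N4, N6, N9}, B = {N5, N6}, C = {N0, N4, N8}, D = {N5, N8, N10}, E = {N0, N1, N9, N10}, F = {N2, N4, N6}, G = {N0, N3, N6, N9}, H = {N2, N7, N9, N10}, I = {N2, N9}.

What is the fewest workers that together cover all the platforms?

C and D and E and G and H together: C ∪ D ∪ E ∪ G ∪ H = {N0, N1, N2, N3, N4, N5, N6, N7, N8, N9, N10} — every platform is covered.
No 4 of the 9 workers cover everything (all 126 combinations miss at least one platform), so 5 is optimal.

5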